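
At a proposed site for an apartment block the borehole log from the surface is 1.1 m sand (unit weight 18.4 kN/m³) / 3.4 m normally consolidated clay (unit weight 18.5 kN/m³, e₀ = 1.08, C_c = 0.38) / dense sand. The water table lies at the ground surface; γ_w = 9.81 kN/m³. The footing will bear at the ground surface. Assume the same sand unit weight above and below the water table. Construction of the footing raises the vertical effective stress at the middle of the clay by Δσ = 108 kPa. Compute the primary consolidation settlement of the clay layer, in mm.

S_c ≈ 458 mm

Mid-depth of clay below the ground surface: z = 1.1 + 3.4/2 = 2.8 m.
Total vertical stress at mid-clay: σ_v = 18.4×1.1 + 18.5×1.7 = 51.69 kPa.
Pore pressure: u = 9.81×(2.8 − 0) = 27.468 kPa.
Initial effective stress: σ'_0 = σ_v − u = 51.69 − 27.468 = 24.222 kPa.
Final effective stress: σ'_f = σ'_0 + Δσ = 24.222 + 108 = 132.22 kPa.
Normally consolidated clay, so the full stress increment lies on the virgin compression line:
S_c = C_c·H/(1+e₀)·log₁₀(σ'_f/σ'_0) = 0.38×3.4/(1+1.08)×log₁₀(132.22/24.222)
    = 0.62115 × 0.73709 = 0.4578 m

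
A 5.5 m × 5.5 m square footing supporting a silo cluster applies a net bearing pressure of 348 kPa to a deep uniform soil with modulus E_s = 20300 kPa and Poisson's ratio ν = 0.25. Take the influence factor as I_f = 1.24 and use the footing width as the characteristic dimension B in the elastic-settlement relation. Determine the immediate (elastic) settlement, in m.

Immediate (elastic) settlement: S_e = q·B·(1−ν²)/E_s · I_f.
S_e = 348 × 5.5 × (1 − 0.25²) / 20300 × 1.24
    = 348 × 5.5 × 0.9375 / 20300 × 1.24
    = 0.1096 m

S_e ≈ 0.11 m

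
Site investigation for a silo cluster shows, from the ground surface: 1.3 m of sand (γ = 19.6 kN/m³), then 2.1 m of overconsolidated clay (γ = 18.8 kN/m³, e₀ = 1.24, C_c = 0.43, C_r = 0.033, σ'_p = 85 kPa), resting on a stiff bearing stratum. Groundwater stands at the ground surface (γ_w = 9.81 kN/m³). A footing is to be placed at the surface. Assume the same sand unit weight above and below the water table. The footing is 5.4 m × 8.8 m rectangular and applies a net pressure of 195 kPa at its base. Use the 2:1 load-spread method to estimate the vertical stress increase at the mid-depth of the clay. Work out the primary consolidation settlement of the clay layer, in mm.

S_c ≈ 91.6 mm

Mid-depth of clay below the ground surface: z = 1.3 + 2.1/2 = 2.35 m.
Total vertical stress at mid-clay: σ_v = 19.6×1.3 + 18.8×1.05 = 45.22 kPa.
Pore pressure: u = 9.81×(2.35 − 0) = 23.054 kPa.
Initial effective stress: σ'_0 = σ_v − u = 45.22 − 23.054 = 22.166 kPa.
Stress increase at mid-clay by the 2:1 spreading method:
Δσ = qBL/((B+z)(L+z)) = 195×5.4×8.8/((5.4+2.35)(8.8+2.35)) = 107.23 kPa
Final effective stress: σ'_f = 22.166 + 107.23 = 129.4 kPa.
σ'_f = 129.4 > σ'_p = 85 kPa, so the stress path crosses the preconsolidation pressure — recompression up to σ'_p, then virgin compression beyond:
S_c = H/(1+e₀)·[C_r·log₁₀(σ'_p/σ'_0) + C_c·log₁₀(σ'_f/σ'_p)]
    = 2.1/2.24 × [0.033×log₁₀(85/22.166) + 0.43×log₁₀(129.4/85)]
    = 0.9375 × [0.019263 + 0.078482] = 0.09164 m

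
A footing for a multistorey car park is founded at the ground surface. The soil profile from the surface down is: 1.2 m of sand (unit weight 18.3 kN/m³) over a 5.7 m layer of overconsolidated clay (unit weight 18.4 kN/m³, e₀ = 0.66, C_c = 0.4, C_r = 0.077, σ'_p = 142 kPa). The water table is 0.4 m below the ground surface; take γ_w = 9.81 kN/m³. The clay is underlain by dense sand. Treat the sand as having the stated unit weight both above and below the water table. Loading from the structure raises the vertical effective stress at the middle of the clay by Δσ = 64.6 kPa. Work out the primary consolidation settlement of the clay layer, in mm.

S_c ≈ 113 mm

Mid-depth of clay below the ground surface: z = 1.2 + 5.7/2 = 4.05 m.
Total vertical stress at mid-clay: σ_v = 18.3×1.2 + 18.4×2.85 = 74.4 kPa.
Pore pressure: u = 9.81×(4.05 − 0.4) = 35.806 kPa.
Initial effective stress: σ'_0 = σ_v − u = 74.4 − 35.806 = 38.594 kPa.
Final effective stress: σ'_f = 38.594 + 64.6 = 103.19 kPa.
σ'_f = 103.19 ≤ σ'_p = 142 kPa, so the clay remains overconsolidated and only the recompression index applies:
S_c = C_r·H/(1+e₀)·log₁₀(σ'_f/σ'_0) = 0.077×5.7/1.66×log₁₀(103.19/38.594)
    = 0.26439 × 0.42712 = 0.1129 m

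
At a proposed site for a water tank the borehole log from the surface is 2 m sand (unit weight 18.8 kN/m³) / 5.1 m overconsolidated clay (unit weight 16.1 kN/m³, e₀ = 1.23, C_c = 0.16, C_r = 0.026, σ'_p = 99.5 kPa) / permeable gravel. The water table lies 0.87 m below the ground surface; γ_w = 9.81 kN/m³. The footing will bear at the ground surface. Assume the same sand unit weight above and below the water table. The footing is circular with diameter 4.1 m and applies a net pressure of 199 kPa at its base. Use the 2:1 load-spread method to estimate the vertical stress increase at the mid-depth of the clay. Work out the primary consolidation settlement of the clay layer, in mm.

Mid-depth of clay below the ground surface: z = 2 + 5.1/2 = 4.55 m.
Total vertical stress at mid-clay: σ_v = 18.8×2 + 16.1×2.55 = 78.655 kPa.
Pore pressure: u = 9.81×(4.55 − 0.87) = 36.101 kPa.
Initial effective stress: σ'_0 = σ_v − u = 78.655 − 36.101 = 42.554 kPa.
Stress increase at mid-clay by the 2:1 spreading method:
Δσ ≈ qD²/(D+z)² = 199×4.1²/(4.1+4.55)² = 44.708 kPa
Final effective stress: σ'_f = 42.554 + 44.708 = 87.262 kPa.
σ'_f = 87.262 ≤ σ'_p = 99.5 kPa, so the clay remains overconsolidated and only the recompression index applies:
S_c = C_r·H/(1+e₀)·log₁₀(σ'_f/σ'_0) = 0.026×5.1/2.23×log₁₀(87.262/42.554)
    = 0.059462 × 0.31188 = 0.01855 m

S_c ≈ 18.5 mm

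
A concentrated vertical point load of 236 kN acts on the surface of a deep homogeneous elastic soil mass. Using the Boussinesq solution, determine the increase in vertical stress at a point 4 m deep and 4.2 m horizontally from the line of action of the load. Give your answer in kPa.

Boussinesq vertical stress below a point load on an elastic half-space:
Δσ_z = 3P/(2πz²) · [1 + (r/z)²]^(−5/2)
r/z = 4.2/4 = 1.05; [1+(r/z)²]^(−5/2) = 0.15601.
Δσ_z = 3×236/(2π×4²) × 0.15601 = 7.0426 × 0.15601 = 1.099 kPa

Δσ_z ≈ 1.1 kPa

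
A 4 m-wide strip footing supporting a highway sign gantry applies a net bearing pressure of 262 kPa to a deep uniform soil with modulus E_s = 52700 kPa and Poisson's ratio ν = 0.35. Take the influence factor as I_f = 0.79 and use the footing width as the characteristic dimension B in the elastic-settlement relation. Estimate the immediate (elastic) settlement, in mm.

Immediate (elastic) settlement: S_e = q·B·(1−ν²)/E_s · I_f.
S_e = 262 × 4 × (1 − 0.35²) / 52700 × 0.79
    = 262 × 4 × 0.8775 / 52700 × 0.79
    = 0.01379 m = 13.79 mm

S_e ≈ 13.8 mm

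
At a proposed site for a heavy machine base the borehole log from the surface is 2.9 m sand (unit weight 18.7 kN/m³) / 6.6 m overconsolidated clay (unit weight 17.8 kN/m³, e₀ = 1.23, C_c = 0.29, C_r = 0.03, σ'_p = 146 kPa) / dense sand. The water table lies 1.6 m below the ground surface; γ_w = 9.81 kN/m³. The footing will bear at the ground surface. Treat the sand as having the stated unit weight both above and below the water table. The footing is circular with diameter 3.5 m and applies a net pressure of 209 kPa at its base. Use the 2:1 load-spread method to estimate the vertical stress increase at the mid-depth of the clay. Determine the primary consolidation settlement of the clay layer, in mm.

S_c ≈ 13 mm

Mid-depth of clay below the ground surface: z = 2.9 + 6.6/2 = 6.2 m.
Total vertical stress at mid-clay: σ_v = 18.7×2.9 + 17.8×3.3 = 112.97 kPa.
Pore pressure: u = 9.81×(6.2 − 1.6) = 45.126 kPa.
Initial effective stress: σ'_0 = σ_v − u = 112.97 − 45.126 = 67.844 kPa.
Stress increase at mid-clay by the 2:1 spreading method:
Δσ ≈ qD²/(D+z)² = 209×3.5²/(3.5+6.2)² = 27.211 kPa
Final effective stress: σ'_f = 67.844 + 27.211 = 95.055 kPa.
σ'_f = 95.055 ≤ σ'_p = 146 kPa, so the clay remains overconsolidated and only the recompression index applies:
S_c = C_r·H/(1+e₀)·log₁₀(σ'_f/σ'_0) = 0.03×6.6/2.23×log₁₀(95.055/67.844)
    = 0.088788 × 0.14646 = 0.013 m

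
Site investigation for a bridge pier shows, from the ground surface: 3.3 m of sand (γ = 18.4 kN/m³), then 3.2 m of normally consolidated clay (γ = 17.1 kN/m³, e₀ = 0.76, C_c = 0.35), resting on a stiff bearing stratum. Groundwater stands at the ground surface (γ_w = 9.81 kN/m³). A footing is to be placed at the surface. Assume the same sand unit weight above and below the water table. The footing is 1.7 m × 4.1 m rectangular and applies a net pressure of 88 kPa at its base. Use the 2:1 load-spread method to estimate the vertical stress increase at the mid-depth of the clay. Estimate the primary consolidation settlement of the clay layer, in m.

Mid-depth of clay below the ground surface: z = 3.3 + 3.2/2 = 4.9 m.
Total vertical stress at mid-clay: σ_v = 18.4×3.3 + 17.1×1.6 = 88.08 kPa.
Pore pressure: u = 9.81×(4.9 − 0) = 48.069 kPa.
Initial effective stress: σ'_0 = σ_v − u = 88.08 − 48.069 = 40.011 kPa.
Stress increase at mid-clay by the 2:1 spreading method:
Δσ = qBL/((B+z)(L+z)) = 88×1.7×4.1/((1.7+4.9)(4.1+4.9)) = 10.326 kPa
Final effective stress: σ'_f = σ'_0 + Δσ = 40.011 + 10.326 = 50.337 kPa.
Normally consolidated clay, so the full stress increment lies on the virgin compression line:
S_c = C_c·H/(1+e₀)·log₁₀(σ'_f/σ'_0) = 0.35×3.2/(1+0.76)×log₁₀(50.337/40.011)
    = 0.63636 × 0.099708 = 0.06345 m

S_c ≈ 0.0635 m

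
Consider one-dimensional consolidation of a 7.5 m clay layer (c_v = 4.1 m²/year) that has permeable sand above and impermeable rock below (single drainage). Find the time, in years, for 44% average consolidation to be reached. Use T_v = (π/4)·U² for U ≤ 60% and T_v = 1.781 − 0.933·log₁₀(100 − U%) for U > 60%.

Drainage path length: H_d = H = 7.5 m (single drainage).
U ≤ 60%: T_v = (π/4)·U² = (π/4)×0.44² = 0.15205.
t = T_v·H_d²/c_v = 0.15205×7.5²/4.1 = 2.086 years.

t ≈ 2.09 years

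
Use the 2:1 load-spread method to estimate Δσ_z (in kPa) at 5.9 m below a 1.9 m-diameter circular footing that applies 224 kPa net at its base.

By the 2:1 method the load spreads at 1 horizontal : 2 vertical, so at depth z the loaded area has grown by z in each plan dimension:
Δσ ≈ qD²/(D+z)² = 224×1.9²/(1.9+5.9)² = 13.291 kPa

Δσ_z ≈ 13.3 kPa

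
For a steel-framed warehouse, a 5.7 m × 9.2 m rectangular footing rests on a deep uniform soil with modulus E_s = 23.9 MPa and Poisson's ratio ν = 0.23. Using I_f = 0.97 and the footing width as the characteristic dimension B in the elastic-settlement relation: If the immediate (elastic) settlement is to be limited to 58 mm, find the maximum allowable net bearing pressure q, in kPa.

E_s = 23.9 MPa = 23900 kPa.
S_e = q·B·(1−ν²)/E_s · I_f  ⇒  q = S_e·E_s / (B·(1−ν²)·I_f).
q = 0.058 × 23900 / (5.7 × 0.9471 × 0.97) = 264.7 kPa

q ≈ 265 kPa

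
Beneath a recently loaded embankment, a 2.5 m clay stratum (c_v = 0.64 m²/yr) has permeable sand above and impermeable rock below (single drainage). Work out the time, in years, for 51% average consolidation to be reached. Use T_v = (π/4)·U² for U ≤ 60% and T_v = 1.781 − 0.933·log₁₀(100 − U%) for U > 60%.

Drainage path length: H_d = H = 2.5 m (single drainage).
U ≤ 60%: T_v = (π/4)·U² = (π/4)×0.51² = 0.20428.
t = T_v·H_d²/c_v = 0.20428×2.5²/0.64 = 1.995 years.

t ≈ 1.99 years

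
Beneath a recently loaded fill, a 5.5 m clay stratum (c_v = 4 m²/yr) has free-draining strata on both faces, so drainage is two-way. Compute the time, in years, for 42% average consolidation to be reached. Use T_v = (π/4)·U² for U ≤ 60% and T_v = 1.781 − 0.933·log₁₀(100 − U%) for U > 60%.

t ≈ 0.262 years

Drainage path length: H_d = H/2 = 2.75 m (double drainage).
U ≤ 60%: T_v = (π/4)·U² = (π/4)×0.42² = 0.13854.
t = T_v·H_d²/c_v = 0.13854×2.75²/4 = 0.2619 years.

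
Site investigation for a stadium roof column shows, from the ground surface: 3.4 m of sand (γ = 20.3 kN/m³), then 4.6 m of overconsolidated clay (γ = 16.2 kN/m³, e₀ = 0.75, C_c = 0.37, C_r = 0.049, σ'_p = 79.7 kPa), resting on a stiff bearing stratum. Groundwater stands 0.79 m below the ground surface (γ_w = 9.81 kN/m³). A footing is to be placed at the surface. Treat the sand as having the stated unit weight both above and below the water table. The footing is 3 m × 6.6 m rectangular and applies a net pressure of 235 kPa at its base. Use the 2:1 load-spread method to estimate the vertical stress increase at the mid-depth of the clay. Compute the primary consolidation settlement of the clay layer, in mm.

Mid-depth of clay below the ground surface: z = 3.4 + 4.6/2 = 5.7 m.
Total vertical stress at mid-clay: σ_v = 20.3×3.4 + 16.2×2.3 = 106.28 kPa.
Pore pressure: u = 9.81×(5.7 − 0.79) = 48.167 kPa.
Initial effective stress: σ'_0 = σ_v − u = 106.28 − 48.167 = 58.113 kPa.
Stress increase at mid-clay by the 2:1 spreading method:
Δσ = qBL/((B+z)(L+z)) = 235×3×6.6/((3+5.7)(6.6+5.7)) = 43.482 kPa
Final effective stress: σ'_f = 58.113 + 43.482 = 101.59 kPa.
σ'_f = 101.59 > σ'_p = 79.7 kPa, so the stress path crosses the preconsolidation pressure — recompression up to σ'_p, then virgin compression beyond:
S_c = H/(1+e₀)·[C_r·log₁₀(σ'_p/σ'_0) + C_c·log₁₀(σ'_f/σ'_p)]
    = 4.6/1.75 × [0.049×log₁₀(79.7/58.113) + 0.37×log₁₀(101.59/79.7)]
    = 2.6286 × [0.0067221 + 0.038995] = 0.1202 m

S_c ≈ 120 mm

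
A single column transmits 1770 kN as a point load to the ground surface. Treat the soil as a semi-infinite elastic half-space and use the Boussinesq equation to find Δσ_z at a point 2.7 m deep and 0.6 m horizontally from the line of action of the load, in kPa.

Δσ_z ≈ 103 kPa

Boussinesq vertical stress below a point load on an elastic half-space:
Δσ_z = 3P/(2πz²) · [1 + (r/z)²]^(−5/2)
r/z = 0.6/2.7 = 0.22222; [1+(r/z)²]^(−5/2) = 0.88647.
Δσ_z = 3×1770/(2π×2.7²) × 0.88647 = 115.93 × 0.88647 = 102.8 kPa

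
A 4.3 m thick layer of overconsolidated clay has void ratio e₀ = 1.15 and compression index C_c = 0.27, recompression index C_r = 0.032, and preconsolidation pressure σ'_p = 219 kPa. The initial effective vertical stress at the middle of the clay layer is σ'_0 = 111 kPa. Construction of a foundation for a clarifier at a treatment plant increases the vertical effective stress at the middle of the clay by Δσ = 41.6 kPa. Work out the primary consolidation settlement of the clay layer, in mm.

Final effective stress: σ'_f = 111 + 41.6 = 152.6 kPa.
σ'_f = 152.6 ≤ σ'_p = 219 kPa, so the clay remains overconsolidated and only the recompression index applies:
S_c = C_r·H/(1+e₀)·log₁₀(σ'_f/σ'_0) = 0.032×4.3/2.15×log₁₀(152.6/111)
    = 0.064 × 0.13823 = 0.008847 m

S_c ≈ 8.85 mm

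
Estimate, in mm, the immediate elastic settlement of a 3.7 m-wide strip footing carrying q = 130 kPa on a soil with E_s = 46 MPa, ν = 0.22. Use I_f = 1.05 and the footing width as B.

S_e ≈ 10.4 mm

Immediate (elastic) settlement: S_e = q·B·(1−ν²)/E_s · I_f.
E_s = 46 MPa = 46000 kPa.
S_e = 130 × 3.7 × (1 − 0.22²) / 46000 × 1.05
    = 130 × 3.7 × 0.9516 / 46000 × 1.05
    = 0.01045 m = 10.45 mm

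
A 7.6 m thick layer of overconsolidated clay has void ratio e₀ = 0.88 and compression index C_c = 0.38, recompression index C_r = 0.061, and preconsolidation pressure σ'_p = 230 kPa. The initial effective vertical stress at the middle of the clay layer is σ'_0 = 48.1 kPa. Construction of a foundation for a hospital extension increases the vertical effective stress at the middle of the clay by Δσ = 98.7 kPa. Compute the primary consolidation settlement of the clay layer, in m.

Final effective stress: σ'_f = 48.1 + 98.7 = 146.8 kPa.
σ'_f = 146.8 ≤ σ'_p = 230 kPa, so the clay remains overconsolidated and only the recompression index applies:
S_c = C_r·H/(1+e₀)·log₁₀(σ'_f/σ'_0) = 0.061×7.6/1.88×log₁₀(146.8/48.1)
    = 0.2466 × 0.48458 = 0.1195 m

S_c ≈ 0.119 m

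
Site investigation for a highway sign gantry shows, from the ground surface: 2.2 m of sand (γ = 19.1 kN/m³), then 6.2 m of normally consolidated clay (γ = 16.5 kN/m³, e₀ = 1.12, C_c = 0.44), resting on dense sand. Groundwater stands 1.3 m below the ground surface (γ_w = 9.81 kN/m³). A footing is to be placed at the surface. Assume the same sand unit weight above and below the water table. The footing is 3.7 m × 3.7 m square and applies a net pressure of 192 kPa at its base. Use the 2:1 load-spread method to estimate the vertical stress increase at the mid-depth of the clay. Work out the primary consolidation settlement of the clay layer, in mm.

S_c ≈ 263 mm

Mid-depth of clay below the ground surface: z = 2.2 + 6.2/2 = 5.3 m.
Total vertical stress at mid-clay: σ_v = 19.1×2.2 + 16.5×3.1 = 93.17 kPa.
Pore pressure: u = 9.81×(5.3 − 1.3) = 39.24 kPa.
Initial effective stress: σ'_0 = σ_v − u = 93.17 − 39.24 = 53.93 kPa.
Stress increase at mid-clay by the 2:1 spreading method:
Δσ = qBL/((B+z)(L+z)) = 192×3.7×3.7/((3.7+5.3)(3.7+5.3)) = 32.45 kPa
Final effective stress: σ'_f = σ'_0 + Δσ = 53.93 + 32.45 = 86.38 kPa.
Normally consolidated clay, so the full stress increment lies on the virgin compression line:
S_c = C_c·H/(1+e₀)·log₁₀(σ'_f/σ'_0) = 0.44×6.2/(1+1.12)×log₁₀(86.38/53.93)
    = 1.2868 × 0.20458 = 0.2633 m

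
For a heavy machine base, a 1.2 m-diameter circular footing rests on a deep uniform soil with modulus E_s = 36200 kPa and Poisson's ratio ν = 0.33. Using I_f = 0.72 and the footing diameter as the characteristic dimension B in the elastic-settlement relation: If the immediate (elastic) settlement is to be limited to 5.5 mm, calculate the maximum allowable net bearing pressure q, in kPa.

S_e = q·B·(1−ν²)/E_s · I_f  ⇒  q = S_e·E_s / (B·(1−ν²)·I_f).
q = 0.0055 × 36200 / (1.2 × 0.8911 × 0.72) = 258.6 kPa

q ≈ 259 kPa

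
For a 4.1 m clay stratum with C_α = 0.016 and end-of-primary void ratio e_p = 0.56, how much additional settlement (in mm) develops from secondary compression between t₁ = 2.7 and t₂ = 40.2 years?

Secondary compression: S_s = C_α·H/(1+e_p)·log₁₀(t₂/t₁)
S_s = 0.016×4.1/(1+0.56)×log₁₀(40.2/2.7)
    = 0.04205 × 1.173 = 0.04932 m

S_s ≈ 49.3 mm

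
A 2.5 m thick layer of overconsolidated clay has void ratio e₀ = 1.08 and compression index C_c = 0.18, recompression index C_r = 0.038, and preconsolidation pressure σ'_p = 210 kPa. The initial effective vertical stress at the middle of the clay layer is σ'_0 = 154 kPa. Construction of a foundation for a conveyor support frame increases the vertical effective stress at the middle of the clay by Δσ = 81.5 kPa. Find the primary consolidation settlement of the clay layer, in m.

S_c ≈ 0.0169 m

Final effective stress: σ'_f = 154 + 81.5 = 235.5 kPa.
σ'_f = 235.5 > σ'_p = 210 kPa, so the stress path crosses the preconsolidation pressure — recompression up to σ'_p, then virgin compression beyond:
S_c = H/(1+e₀)·[C_r·log₁₀(σ'_p/σ'_0) + C_c·log₁₀(σ'_f/σ'_p)]
    = 2.5/2.08 × [0.038×log₁₀(210/154) + 0.18×log₁₀(235.5/210)]
    = 1.2019 × [0.0051185 + 0.0089589] = 0.01692 m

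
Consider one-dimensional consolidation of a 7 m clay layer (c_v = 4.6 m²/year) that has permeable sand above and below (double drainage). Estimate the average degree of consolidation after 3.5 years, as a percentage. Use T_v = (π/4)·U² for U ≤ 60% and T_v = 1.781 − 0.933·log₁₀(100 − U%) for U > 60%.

Drainage path length: H_d = H/2 = 3.5 m (double drainage).
T_v = c_v·t/H_d² = 4.6×3.5/3.5² = 1.3143.
T_v = 1.3143 corresponds to the U > 60% branch:
U = 1 − 10^((1.781 − T_v)/0.933)/100 = 0.9684

U ≈ 96.8 %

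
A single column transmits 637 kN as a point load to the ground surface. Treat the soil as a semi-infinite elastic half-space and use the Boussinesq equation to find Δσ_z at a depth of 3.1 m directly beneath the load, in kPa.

Boussinesq vertical stress below a point load on an elastic half-space:
Δσ_z = 3P/(2πz²) · [1 + (r/z)²]^(−5/2)
r/z = 0/3.1 = 0; [1+(r/z)²]^(−5/2) = 1.
Δσ_z = 3×637/(2π×3.1²) × 1 = 31.649 × 1 = 31.65 kPa

Δσ_z ≈ 31.6 kPa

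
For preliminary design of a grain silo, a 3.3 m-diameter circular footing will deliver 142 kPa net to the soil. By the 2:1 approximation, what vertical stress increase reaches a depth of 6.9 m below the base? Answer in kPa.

Δσ_z ≈ 14.9 kPa

By the 2:1 method the load spreads at 1 horizontal : 2 vertical, so at depth z the loaded area has grown by z in each plan dimension:
Δσ ≈ qD²/(D+z)² = 142×3.3²/(3.3+6.9)² = 14.863 kPa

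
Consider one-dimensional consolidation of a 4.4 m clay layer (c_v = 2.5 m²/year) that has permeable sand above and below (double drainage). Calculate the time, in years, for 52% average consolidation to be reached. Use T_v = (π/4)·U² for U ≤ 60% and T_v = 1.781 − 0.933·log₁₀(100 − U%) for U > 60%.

t ≈ 0.411 years

Drainage path length: H_d = H/2 = 2.2 m (double drainage).
U ≤ 60%: T_v = (π/4)·U² = (π/4)×0.52² = 0.21237.
t = T_v·H_d²/c_v = 0.21237×2.2²/2.5 = 0.4111 years.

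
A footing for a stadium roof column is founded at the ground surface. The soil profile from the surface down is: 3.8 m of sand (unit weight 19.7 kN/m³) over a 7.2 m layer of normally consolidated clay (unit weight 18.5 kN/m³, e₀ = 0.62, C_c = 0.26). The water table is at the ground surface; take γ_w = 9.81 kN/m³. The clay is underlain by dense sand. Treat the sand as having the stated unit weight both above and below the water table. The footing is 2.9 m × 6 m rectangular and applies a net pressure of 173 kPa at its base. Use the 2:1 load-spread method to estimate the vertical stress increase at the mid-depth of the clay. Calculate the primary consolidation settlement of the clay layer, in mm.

Mid-depth of clay below the ground surface: z = 3.8 + 7.2/2 = 7.4 m.
Total vertical stress at mid-clay: σ_v = 19.7×3.8 + 18.5×3.6 = 141.46 kPa.
Pore pressure: u = 9.81×(7.4 − 0) = 72.594 kPa.
Initial effective stress: σ'_0 = σ_v − u = 141.46 − 72.594 = 68.866 kPa.
Stress increase at mid-clay by the 2:1 spreading method:
Δσ = qBL/((B+z)(L+z)) = 173×2.9×6/((2.9+7.4)(6+7.4)) = 21.81 kPa
Final effective stress: σ'_f = σ'_0 + Δσ = 68.866 + 21.81 = 90.676 kPa.
Normally consolidated clay, so the full stress increment lies on the virgin compression line:
S_c = C_c·H/(1+e₀)·log₁₀(σ'_f/σ'_0) = 0.26×7.2/(1+0.62)×log₁₀(90.676/68.866)
    = 1.1556 × 0.11949 = 0.1381 m

S_c ≈ 138 mm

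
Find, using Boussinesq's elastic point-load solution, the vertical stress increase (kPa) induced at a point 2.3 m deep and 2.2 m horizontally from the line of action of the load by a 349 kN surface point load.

Boussinesq vertical stress below a point load on an elastic half-space:
Δσ_z = 3P/(2πz²) · [1 + (r/z)²]^(−5/2)
r/z = 2.2/2.3 = 0.95652; [1+(r/z)²]^(−5/2) = 0.19707.
Δσ_z = 3×349/(2π×2.3²) × 0.19707 = 31.5 × 0.19707 = 6.208 kPa

Δσ_z ≈ 6.21 kPa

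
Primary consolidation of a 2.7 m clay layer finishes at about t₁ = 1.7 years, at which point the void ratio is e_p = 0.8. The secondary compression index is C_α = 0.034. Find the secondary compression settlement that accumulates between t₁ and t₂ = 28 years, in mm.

S_s ≈ 62.1 mm

Secondary compression: S_s = C_α·H/(1+e_p)·log₁₀(t₂/t₁)
S_s = 0.034×2.7/(1+0.8)×log₁₀(28/1.7)
    = 0.051 × 1.217 = 0.06205 m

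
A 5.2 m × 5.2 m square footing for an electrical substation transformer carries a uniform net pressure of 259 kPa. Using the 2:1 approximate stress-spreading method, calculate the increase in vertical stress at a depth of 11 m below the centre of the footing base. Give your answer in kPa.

By the 2:1 method the load spreads at 1 horizontal : 2 vertical, so at depth z the loaded area has grown by z in each plan dimension:
Δσ = qBL/((B+z)(L+z)) = 259×5.2×5.2/((5.2+11)(5.2+11)) = 26.686 kPa

Δσ_z ≈ 26.7 kPa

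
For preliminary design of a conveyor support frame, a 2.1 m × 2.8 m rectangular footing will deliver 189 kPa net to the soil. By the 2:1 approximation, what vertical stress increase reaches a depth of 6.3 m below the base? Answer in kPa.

Δσ_z ≈ 14.5 kPa

By the 2:1 method the load spreads at 1 horizontal : 2 vertical, so at depth z the loaded area has grown by z in each plan dimension:
Δσ = qBL/((B+z)(L+z)) = 189×2.1×2.8/((2.1+6.3)(2.8+6.3)) = 14.538 kPa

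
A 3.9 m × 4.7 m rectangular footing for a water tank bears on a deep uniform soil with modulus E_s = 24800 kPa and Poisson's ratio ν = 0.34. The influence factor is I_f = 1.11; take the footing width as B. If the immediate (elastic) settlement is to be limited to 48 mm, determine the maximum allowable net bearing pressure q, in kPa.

q ≈ 311 kPa

S_e = q·B·(1−ν²)/E_s · I_f  ⇒  q = S_e·E_s / (B·(1−ν²)·I_f).
q = 0.048 × 24800 / (3.9 × 0.8844 × 1.11) = 310.9 kPa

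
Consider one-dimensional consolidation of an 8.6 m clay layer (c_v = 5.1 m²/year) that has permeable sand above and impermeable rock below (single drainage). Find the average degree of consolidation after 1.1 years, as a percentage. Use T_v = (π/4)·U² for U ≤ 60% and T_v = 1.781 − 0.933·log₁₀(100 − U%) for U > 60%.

Drainage path length: H_d = H = 8.6 m (single drainage).
T_v = c_v·t/H_d² = 5.1×1.1/8.6² = 0.075852.
T_v = 0.075852 corresponds to the U ≤ 60% branch:
U = √(4T_v/π) = 0.3108

U ≈ 31.1 %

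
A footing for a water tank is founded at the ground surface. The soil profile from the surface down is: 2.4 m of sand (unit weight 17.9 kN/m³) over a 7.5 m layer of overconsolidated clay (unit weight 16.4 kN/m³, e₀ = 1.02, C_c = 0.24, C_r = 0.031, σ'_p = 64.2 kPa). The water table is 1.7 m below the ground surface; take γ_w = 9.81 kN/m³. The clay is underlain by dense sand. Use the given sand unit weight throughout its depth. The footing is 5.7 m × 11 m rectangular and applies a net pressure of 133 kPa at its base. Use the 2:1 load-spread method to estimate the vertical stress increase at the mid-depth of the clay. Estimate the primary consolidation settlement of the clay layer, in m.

Mid-depth of clay below the ground surface: z = 2.4 + 7.5/2 = 6.15 m.
Total vertical stress at mid-clay: σ_v = 17.9×2.4 + 16.4×3.75 = 104.46 kPa.
Pore pressure: u = 9.81×(6.15 − 1.7) = 43.655 kPa.
Initial effective stress: σ'_0 = σ_v − u = 104.46 − 43.655 = 60.805 kPa.
Stress increase at mid-clay by the 2:1 spreading method:
Δσ = qBL/((B+z)(L+z)) = 133×5.7×11/((5.7+6.15)(11+6.15)) = 41.033 kPa
Final effective stress: σ'_f = 60.805 + 41.033 = 101.84 kPa.
σ'_f = 101.84 > σ'_p = 64.2 kPa, so the stress path crosses the preconsolidation pressure — recompression up to σ'_p, then virgin compression beyond:
S_c = H/(1+e₀)·[C_r·log₁₀(σ'_p/σ'_0) + C_c·log₁₀(σ'_f/σ'_p)]
    = 7.5/2.02 × [0.031×log₁₀(64.2/60.805) + 0.24×log₁₀(101.84/64.2)]
    = 3.7129 × [0.00073147 + 0.048092] = 0.1813 m

S_c ≈ 0.181 m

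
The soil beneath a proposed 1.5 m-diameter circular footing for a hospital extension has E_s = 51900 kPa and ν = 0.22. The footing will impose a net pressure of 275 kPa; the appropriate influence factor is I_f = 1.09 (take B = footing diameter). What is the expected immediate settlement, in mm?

Immediate (elastic) settlement: S_e = q·B·(1−ν²)/E_s · I_f.
S_e = 275 × 1.5 × (1 − 0.22²) / 51900 × 1.09
    = 275 × 1.5 × 0.9516 / 51900 × 1.09
    = 0.008244 m = 8.244 mm

S_e ≈ 8.24 mm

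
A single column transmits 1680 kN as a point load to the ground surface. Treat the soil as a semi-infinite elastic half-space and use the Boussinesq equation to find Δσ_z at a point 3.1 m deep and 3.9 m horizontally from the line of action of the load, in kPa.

Boussinesq vertical stress below a point load on an elastic half-space:
Δσ_z = 3P/(2πz²) · [1 + (r/z)²]^(−5/2)
r/z = 3.9/3.1 = 1.2581; [1+(r/z)²]^(−5/2) = 0.093283.
Δσ_z = 3×1680/(2π×3.1²) × 0.093283 = 83.469 × 0.093283 = 7.786 kPa

Δσ_z ≈ 7.79 kPa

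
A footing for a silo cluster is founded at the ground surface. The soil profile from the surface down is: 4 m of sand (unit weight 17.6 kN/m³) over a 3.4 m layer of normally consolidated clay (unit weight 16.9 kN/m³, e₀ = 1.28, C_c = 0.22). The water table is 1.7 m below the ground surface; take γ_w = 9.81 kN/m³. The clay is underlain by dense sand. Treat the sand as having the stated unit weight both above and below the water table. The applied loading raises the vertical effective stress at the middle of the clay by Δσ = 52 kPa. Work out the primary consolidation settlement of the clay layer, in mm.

Mid-depth of clay below the ground surface: z = 4 + 3.4/2 = 5.7 m.
Total vertical stress at mid-clay: σ_v = 17.6×4 + 16.9×1.7 = 99.13 kPa.
Pore pressure: u = 9.81×(5.7 − 1.7) = 39.24 kPa.
Initial effective stress: σ'_0 = σ_v − u = 99.13 − 39.24 = 59.89 kPa.
Final effective stress: σ'_f = σ'_0 + Δσ = 59.89 + 52 = 111.89 kPa.
Normally consolidated clay, so the full stress increment lies on the virgin compression line:
S_c = C_c·H/(1+e₀)·log₁₀(σ'_f/σ'_0) = 0.22×3.4/(1+1.28)×log₁₀(111.89/59.89)
    = 0.32807 × 0.27144 = 0.08905 m

S_c ≈ 89.1 mm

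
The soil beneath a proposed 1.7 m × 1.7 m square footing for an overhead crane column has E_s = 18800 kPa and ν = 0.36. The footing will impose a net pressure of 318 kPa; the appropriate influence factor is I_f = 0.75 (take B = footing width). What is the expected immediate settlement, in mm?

S_e ≈ 18.8 mm

Immediate (elastic) settlement: S_e = q·B·(1−ν²)/E_s · I_f.
S_e = 318 × 1.7 × (1 − 0.36²) / 18800 × 0.75
    = 318 × 1.7 × 0.8704 / 18800 × 0.75
    = 0.01877 m = 18.77 mm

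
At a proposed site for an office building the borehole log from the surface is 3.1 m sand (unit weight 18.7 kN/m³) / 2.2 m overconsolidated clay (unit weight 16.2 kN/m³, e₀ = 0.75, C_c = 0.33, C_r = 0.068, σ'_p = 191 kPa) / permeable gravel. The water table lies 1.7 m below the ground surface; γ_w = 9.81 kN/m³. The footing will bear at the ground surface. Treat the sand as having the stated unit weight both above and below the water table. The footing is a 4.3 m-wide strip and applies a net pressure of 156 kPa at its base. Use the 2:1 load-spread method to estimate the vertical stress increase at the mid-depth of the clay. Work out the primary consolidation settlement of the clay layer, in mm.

Mid-depth of clay below the ground surface: z = 3.1 + 2.2/2 = 4.2 m.
Total vertical stress at mid-clay: σ_v = 18.7×3.1 + 16.2×1.1 = 75.79 kPa.
Pore pressure: u = 9.81×(4.2 − 1.7) = 24.525 kPa.
Initial effective stress: σ'_0 = σ_v − u = 75.79 − 24.525 = 51.265 kPa.
Stress increase at mid-clay by the 2:1 spreading method:
Δσ = qB/(B+z) = 156×4.3/(4.3+4.2) = 78.918 kPa
Final effective stress: σ'_f = 51.265 + 78.918 = 130.18 kPa.
σ'_f = 130.18 ≤ σ'_p = 191 kPa, so the clay remains overconsolidated and only the recompression index applies:
S_c = C_r·H/(1+e₀)·log₁₀(σ'_f/σ'_0) = 0.068×2.2/1.75×log₁₀(130.18/51.265)
    = 0.085483 × 0.40472 = 0.0346 m

S_c ≈ 34.6 mm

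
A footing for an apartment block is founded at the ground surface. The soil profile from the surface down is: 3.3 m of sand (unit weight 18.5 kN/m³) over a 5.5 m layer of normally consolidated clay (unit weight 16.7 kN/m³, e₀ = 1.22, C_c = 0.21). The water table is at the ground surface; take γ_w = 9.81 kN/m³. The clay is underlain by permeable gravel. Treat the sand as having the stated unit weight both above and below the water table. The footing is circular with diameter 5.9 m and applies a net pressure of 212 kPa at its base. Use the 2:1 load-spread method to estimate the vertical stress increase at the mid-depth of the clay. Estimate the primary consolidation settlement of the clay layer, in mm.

S_c ≈ 166 mm

Mid-depth of clay below the ground surface: z = 3.3 + 5.5/2 = 6.05 m.
Total vertical stress at mid-clay: σ_v = 18.5×3.3 + 16.7×2.75 = 106.97 kPa.
Pore pressure: u = 9.81×(6.05 − 0) = 59.351 kPa.
Initial effective stress: σ'_0 = σ_v − u = 106.97 − 59.351 = 47.619 kPa.
Stress increase at mid-clay by the 2:1 spreading method:
Δσ ≈ qD²/(D+z)² = 212×5.9²/(5.9+6.05)² = 51.678 kPa
Final effective stress: σ'_f = σ'_0 + Δσ = 47.619 + 51.678 = 99.297 kPa.
Normally consolidated clay, so the full stress increment lies on the virgin compression line:
S_c = C_c·H/(1+e₀)·log₁₀(σ'_f/σ'_0) = 0.21×5.5/(1+1.22)×log₁₀(99.297/47.619)
    = 0.52027 × 0.31916 = 0.166 m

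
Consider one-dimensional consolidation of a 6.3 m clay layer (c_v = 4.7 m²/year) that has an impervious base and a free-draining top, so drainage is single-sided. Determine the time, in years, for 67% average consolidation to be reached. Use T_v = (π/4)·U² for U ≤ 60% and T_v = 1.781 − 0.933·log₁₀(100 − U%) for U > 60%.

t ≈ 3.08 years

Drainage path length: H_d = H = 6.3 m (single drainage).
U > 60%: T_v = 1.781 − 0.933·log₁₀(100 − 67) = 0.36423.
t = T_v·H_d²/c_v = 0.36423×6.3²/4.7 = 3.076 years.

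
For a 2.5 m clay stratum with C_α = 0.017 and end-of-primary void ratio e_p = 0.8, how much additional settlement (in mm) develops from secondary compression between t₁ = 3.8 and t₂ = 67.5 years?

S_s ≈ 29.5 mm

Secondary compression: S_s = C_α·H/(1+e_p)·log₁₀(t₂/t₁)
S_s = 0.017×2.5/(1+0.8)×log₁₀(67.5/3.8)
    = 0.02361 × 1.25 = 0.0295 m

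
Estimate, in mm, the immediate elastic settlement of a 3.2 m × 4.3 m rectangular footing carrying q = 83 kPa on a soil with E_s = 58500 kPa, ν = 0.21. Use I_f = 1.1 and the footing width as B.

Immediate (elastic) settlement: S_e = q·B·(1−ν²)/E_s · I_f.
S_e = 83 × 3.2 × (1 − 0.21²) / 58500 × 1.1
    = 83 × 3.2 × 0.9559 / 58500 × 1.1
    = 0.004774 m = 4.774 mm

S_e ≈ 4.77 mm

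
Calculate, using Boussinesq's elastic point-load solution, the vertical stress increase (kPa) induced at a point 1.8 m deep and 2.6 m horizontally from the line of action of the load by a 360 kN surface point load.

Boussinesq vertical stress below a point load on an elastic half-space:
Δσ_z = 3P/(2πz²) · [1 + (r/z)²]^(−5/2)
r/z = 2.6/1.8 = 1.4444; [1+(r/z)²]^(−5/2) = 0.059753.
Δσ_z = 3×360/(2π×1.8²) × 0.059753 = 53.052 × 0.059753 = 3.17 kPa

Δσ_z ≈ 3.17 kPa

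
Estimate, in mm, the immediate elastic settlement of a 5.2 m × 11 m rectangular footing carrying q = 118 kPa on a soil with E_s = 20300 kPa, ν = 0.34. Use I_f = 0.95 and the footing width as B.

S_e ≈ 25.4 mm

Immediate (elastic) settlement: S_e = q·B·(1−ν²)/E_s · I_f.
S_e = 118 × 5.2 × (1 − 0.34²) / 20300 × 0.95
    = 118 × 5.2 × 0.8844 / 20300 × 0.95
    = 0.0254 m = 25.4 mm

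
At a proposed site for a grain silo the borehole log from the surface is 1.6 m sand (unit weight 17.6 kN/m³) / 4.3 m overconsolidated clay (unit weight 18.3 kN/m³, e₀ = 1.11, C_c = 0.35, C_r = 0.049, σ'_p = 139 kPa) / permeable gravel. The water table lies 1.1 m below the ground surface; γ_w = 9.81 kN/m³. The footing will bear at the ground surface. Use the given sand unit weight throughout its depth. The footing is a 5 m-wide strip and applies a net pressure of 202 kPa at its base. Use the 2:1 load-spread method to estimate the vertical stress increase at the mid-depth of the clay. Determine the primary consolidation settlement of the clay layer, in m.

S_c ≈ 0.09 m

Mid-depth of clay below the ground surface: z = 1.6 + 4.3/2 = 3.75 m.
Total vertical stress at mid-clay: σ_v = 17.6×1.6 + 18.3×2.15 = 67.505 kPa.
Pore pressure: u = 9.81×(3.75 − 1.1) = 25.997 kPa.
Initial effective stress: σ'_0 = σ_v − u = 67.505 − 25.997 = 41.508 kPa.
Stress increase at mid-clay by the 2:1 spreading method:
Δσ = qB/(B+z) = 202×5/(5+3.75) = 115.43 kPa
Final effective stress: σ'_f = 41.508 + 115.43 = 156.94 kPa.
σ'_f = 156.94 > σ'_p = 139 kPa, so the stress path crosses the preconsolidation pressure — recompression up to σ'_p, then virgin compression beyond:
S_c = H/(1+e₀)·[C_r·log₁₀(σ'_p/σ'_0) + C_c·log₁₀(σ'_f/σ'_p)]
    = 4.3/2.11 × [0.049×log₁₀(139/41.508) + 0.35×log₁₀(156.94/139)]
    = 2.0379 × [0.025719 + 0.018452] = 0.09002 m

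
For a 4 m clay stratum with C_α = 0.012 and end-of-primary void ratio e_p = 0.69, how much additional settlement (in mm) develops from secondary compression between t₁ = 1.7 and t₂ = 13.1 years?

S_s ≈ 25.2 mm

Secondary compression: S_s = C_α·H/(1+e_p)·log₁₀(t₂/t₁)
S_s = 0.012×4/(1+0.69)×log₁₀(13.1/1.7)
    = 0.0284 × 0.8868 = 0.02519 m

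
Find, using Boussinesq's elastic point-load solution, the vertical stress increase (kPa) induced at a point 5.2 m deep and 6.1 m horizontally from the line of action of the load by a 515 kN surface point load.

Boussinesq vertical stress below a point load on an elastic half-space:
Δσ_z = 3P/(2πz²) · [1 + (r/z)²]^(−5/2)
r/z = 6.1/5.2 = 1.1731; [1+(r/z)²]^(−5/2) = 0.1149.
Δσ_z = 3×515/(2π×5.2²) × 0.1149 = 9.0937 × 0.1149 = 1.045 kPa

Δσ_z ≈ 1.04 kPa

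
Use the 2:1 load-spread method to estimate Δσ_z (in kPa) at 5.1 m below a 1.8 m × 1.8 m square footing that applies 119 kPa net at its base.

By the 2:1 method the load spreads at 1 horizontal : 2 vertical, so at depth z the loaded area has grown by z in each plan dimension:
Δσ = qBL/((B+z)(L+z)) = 119×1.8×1.8/((1.8+5.1)(1.8+5.1)) = 8.0983 kPa

Δσ_z ≈ 8.1 kPa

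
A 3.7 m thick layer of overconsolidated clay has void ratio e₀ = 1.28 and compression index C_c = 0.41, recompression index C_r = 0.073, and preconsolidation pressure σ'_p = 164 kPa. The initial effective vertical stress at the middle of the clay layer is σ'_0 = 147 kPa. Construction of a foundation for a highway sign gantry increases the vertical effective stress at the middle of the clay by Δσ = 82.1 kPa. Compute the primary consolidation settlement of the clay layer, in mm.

S_c ≈ 102 mm

Final effective stress: σ'_f = 147 + 82.1 = 229.1 kPa.
σ'_f = 229.1 > σ'_p = 164 kPa, so the stress path crosses the preconsolidation pressure — recompression up to σ'_p, then virgin compression beyond:
S_c = H/(1+e₀)·[C_r·log₁₀(σ'_p/σ'_0) + C_c·log₁₀(σ'_f/σ'_p)]
    = 3.7/2.28 × [0.073×log₁₀(164/147) + 0.41×log₁₀(229.1/164)]
    = 1.6228 × [0.0034694 + 0.059524] = 0.1022 m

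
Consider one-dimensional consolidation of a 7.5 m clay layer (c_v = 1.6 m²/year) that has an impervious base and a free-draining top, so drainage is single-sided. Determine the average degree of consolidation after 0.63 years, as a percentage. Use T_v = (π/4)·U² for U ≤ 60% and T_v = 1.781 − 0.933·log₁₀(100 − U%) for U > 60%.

Drainage path length: H_d = H = 7.5 m (single drainage).
T_v = c_v·t/H_d² = 1.6×0.63/7.5² = 0.01792.
T_v = 0.01792 corresponds to the U ≤ 60% branch:
U = √(4T_v/π) = 0.1511

U ≈ 15.1 %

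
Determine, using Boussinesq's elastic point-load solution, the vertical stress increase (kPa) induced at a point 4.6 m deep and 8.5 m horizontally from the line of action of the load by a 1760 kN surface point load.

Boussinesq vertical stress below a point load on an elastic half-space:
Δσ_z = 3P/(2πz²) · [1 + (r/z)²]^(−5/2)
r/z = 8.5/4.6 = 1.8478; [1+(r/z)²]^(−5/2) = 0.024423.
Δσ_z = 3×1760/(2π×4.6²) × 0.024423 = 39.714 × 0.024423 = 0.9699 kPa

Δσ_z ≈ 0.97 kPa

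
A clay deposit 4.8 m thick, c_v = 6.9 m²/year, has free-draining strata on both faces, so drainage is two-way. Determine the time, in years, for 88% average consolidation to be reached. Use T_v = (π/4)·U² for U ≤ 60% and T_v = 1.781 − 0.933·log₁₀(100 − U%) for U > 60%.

t ≈ 0.646 years

Drainage path length: H_d = H/2 = 2.4 m (double drainage).
U > 60%: T_v = 1.781 − 0.933·log₁₀(100 − 88) = 0.77412.
t = T_v·H_d²/c_v = 0.77412×2.4²/6.9 = 0.6462 years.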